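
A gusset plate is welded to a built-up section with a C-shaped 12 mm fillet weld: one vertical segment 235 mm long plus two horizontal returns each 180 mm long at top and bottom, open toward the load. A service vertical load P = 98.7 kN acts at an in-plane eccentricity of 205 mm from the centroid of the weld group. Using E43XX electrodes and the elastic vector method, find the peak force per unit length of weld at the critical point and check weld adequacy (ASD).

f_max ≈ 558 N/mm; adequate

E43XX → F_EXX = 430 MPa.
Total weld length L_w = 595 mm. Treat welds as unit-width lines.
Centroid: x̄ = 2×180×90 / 595 = 54.45 mm from the vertical weld.
Polar moment about centroid: J = I_x + I_y = [235³/12 + 2×180×117.5²] + [235×54.45² + 2(180³/12 + 180×35.55²)] = 8175000 mm³.
Direct shear f_v = P/L_w = 98.7×10³ / 595 = 165.9 N/mm (vertical).
Torsion M = P·e = 98.7×10³ × 205 = 20234000 N·mm.
Critical point at (x, y) = (125.5, 117.5) from centroid. f_tx = M·y/J = 290.8 N/mm; f_ty = M·x/J = 310.7 N/mm.
Resultant f_max = √[f_tx² + (f_v + f_ty)²] = √[290.8² + (165.9 + 310.7)²] = 558.3 N/mm.
Capacity per unit length: r_n/Ω = (1/2.0) × 0.6 × 430 × (0.707 × 12) = 1094 N/mm.
558.3 ≤ 1094 → adequate.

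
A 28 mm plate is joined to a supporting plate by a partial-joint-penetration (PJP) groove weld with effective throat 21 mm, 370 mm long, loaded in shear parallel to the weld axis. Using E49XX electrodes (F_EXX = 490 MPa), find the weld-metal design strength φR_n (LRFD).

φR_n ≈ 1710 kN

Effective throat (given) t_e = 21 mm.
A_we = 21 × 370 = 7770 mm².
F_nw = 0.6 F_EXX = 294 MPa.
φR_n = 0.75 × 294 × 7770 × 10⁻³ = 1713 kN.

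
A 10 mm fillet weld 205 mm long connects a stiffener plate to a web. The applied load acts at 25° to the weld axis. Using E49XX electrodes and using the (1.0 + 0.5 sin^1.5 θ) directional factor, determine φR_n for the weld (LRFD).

E49XX → F_EXX = 490 MPa.
t_e = 0.707 × 10 = 7.07 mm; A_we = 7.07 × 205 = 1449 mm².
Directional factor: 1.0 + 0.5 sin^1.5(25°) = 1.137.
F_nw = 0.6 × 490 × 1.137 = 334.4 MPa.
φR_n = 0.75 × 334.4 × 1449 × 10⁻³ = 363.5 kN.

φR_n ≈ 363 kN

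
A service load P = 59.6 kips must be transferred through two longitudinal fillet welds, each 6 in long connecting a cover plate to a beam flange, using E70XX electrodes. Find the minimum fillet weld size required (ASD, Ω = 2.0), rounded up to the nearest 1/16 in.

E70XX → F_EXX = 70 ksi.
Total weld length L = 12 in.
Required throat t_e = P × Ω / (0.6 F_EXX × L) = 59.6 × 2.0 / (0.6 × 70 × 12) = 0.2365 in.
Required leg w = t_e / 0.707 = 0.3345 in → use 3/8 in.

w = 3/8 in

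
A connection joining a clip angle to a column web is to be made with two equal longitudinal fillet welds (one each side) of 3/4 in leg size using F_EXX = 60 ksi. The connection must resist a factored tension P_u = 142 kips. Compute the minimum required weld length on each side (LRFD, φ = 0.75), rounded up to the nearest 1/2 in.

Throat t_e = 0.707 × 0.75 = 0.5302 in.
φr_n = 0.75 × 0.6 × 60 × 0.5302 = 14.32 kips/in.
L_req = P_u / φr_n = 142 / 14.32 = 9.918 in total.
Per side: 9.918 / 2 = 4.959 in.
Round up → use L = 5 in on each side.

L = 5 in on each side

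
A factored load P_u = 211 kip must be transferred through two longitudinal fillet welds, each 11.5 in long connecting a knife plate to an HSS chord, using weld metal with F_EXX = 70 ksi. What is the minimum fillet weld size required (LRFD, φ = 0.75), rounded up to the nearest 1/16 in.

Total weld length L = 23 in.
Required throat t_e = P_u / (φ × 0.6 F_EXX × L) = 211 / (0.75 × 0.6 × 70 × 23) = 0.2912 in.
Required leg w = t_e / 0.707 = 0.4119 in → use 7/16 in.

w = 7/16 in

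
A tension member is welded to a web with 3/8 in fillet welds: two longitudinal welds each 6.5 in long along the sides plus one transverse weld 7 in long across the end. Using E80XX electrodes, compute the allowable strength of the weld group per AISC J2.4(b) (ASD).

R_n/Ω ≈ 137 kips

E80XX → F_EXX = 80 ksi.
t_e = 0.707 × 0.375 = 0.2651 in.
R_nwl = 0.6 × 80 × 0.2651 × 13 = 165.4 kips (longitudinal, 2 welds).
R_nwt = 0.6 × 80 × 0.2651 × 7 = 89.08 kips (transverse, base value).
(i) R_nwl + R_nwt = 254.5 kips; (ii) 0.85 R_nwl + 1.5 R_nwt = 274.2 kips.
R_n = max = 274.2 kips [governs: (ii)]; R_n/Ω = 137.1 kips.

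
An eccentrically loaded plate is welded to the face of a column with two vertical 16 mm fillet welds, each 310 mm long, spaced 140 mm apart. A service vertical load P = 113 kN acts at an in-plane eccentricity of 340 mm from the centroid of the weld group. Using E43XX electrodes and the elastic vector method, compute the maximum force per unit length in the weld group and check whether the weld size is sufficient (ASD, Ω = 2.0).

E43XX → F_EXX = 430 MPa.
Total weld length L_w = 620 mm. Treat welds as unit-width lines.
Polar moment about centroid: J = 2[d³/12 + d(b/2)²] = 2[310³/12 + 310×70²] = 8003000 mm³.
Direct shear f_v = P/L_w = 113×10³ / 620 = 182.3 N/mm (vertical).
Torsion M = P·e = 113×10³ × 340 = 38420000 N·mm.
Critical point at (x, y) = (70, 155) from centroid. f_tx = M·y/J = 744.1 N/mm; f_ty = M·x/J = 336 N/mm.
Resultant f_max = √[f_tx² + (f_v + f_ty)²] = √[744.1² + (182.3 + 336)²] = 906.8 N/mm.
Capacity per unit length: r_n/Ω = (1/2.0) × 0.6 × 430 × (0.707 × 16) = 1459 N/mm.
906.8 ≤ 1459 → adequate.

f_max ≈ 907 N/mm; adequate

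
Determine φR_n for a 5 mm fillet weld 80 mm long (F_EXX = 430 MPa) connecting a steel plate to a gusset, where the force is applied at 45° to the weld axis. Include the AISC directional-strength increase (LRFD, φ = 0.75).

t_e = 0.707 × 5 = 3.535 mm; A_we = 3.535 × 80 = 282.8 mm².
Directional factor: 1.0 + 0.5 sin^1.5(45°) = 1.297.
F_nw = 0.6 × 430 × 1.297 = 334.7 MPa.
φR_n = 0.75 × 334.7 × 282.8 × 10⁻³ = 70.99 kN.

φR_n ≈ 71 kN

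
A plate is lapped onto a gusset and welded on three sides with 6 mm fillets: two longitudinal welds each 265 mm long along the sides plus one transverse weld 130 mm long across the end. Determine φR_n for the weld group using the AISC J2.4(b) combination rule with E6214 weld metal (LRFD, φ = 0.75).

φR_n ≈ 781 kN

E62XX → F_EXX = 620 MPa.
t_e = 0.707 × 6 = 4.242 mm.
R_nwl = 0.6 × 620 × 4.242 × 530 × 10⁻³ = 836.4 kN (longitudinal, 2 welds).
R_nwt = 0.6 × 620 × 4.242 × 130 × 10⁻³ = 205.1 kN (transverse, base value).
(i) R_nwl + R_nwt = 1041 kN; (ii) 0.85 R_nwl + 1.5 R_nwt = 1019 kN.
R_n = max = 1041 kN [governs: (i)]; φR_n = 781.1 kN.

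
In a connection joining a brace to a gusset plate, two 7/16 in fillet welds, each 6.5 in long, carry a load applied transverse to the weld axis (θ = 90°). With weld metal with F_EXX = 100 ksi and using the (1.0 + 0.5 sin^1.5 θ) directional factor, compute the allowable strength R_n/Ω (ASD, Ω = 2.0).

t_e = 0.707 × 0.4375 = 0.3093 in; A_we = 0.3093 × 13 = 4.021 in².
Directional factor: 1.0 + 0.5 sin^1.5(90°) = 1.5.
F_nw = 0.6 × 100 × 1.5 = 90 ksi.
R_n/Ω = (90 × 4.021) / 2.0 = 180.9 kip.

R_n/Ω ≈ 181 kip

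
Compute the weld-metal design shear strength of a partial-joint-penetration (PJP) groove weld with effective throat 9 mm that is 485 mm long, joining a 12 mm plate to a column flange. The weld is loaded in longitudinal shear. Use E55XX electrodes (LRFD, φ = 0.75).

E55XX → F_EXX = 550 MPa.
Effective throat (given) t_e = 9 mm.
A_we = 9 × 485 = 4365 mm².
F_nw = 0.6 F_EXX = 330 MPa.
φR_n = 0.75 × 330 × 4365 × 10⁻³ = 1080 kN.

φR_n ≈ 1080 kN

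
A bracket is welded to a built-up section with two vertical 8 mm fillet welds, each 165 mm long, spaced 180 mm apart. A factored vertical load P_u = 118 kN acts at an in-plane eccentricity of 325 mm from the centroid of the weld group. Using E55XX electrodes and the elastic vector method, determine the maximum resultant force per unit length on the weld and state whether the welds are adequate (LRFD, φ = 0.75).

E55XX → F_EXX = 550 MPa.
Total weld length L_w = 330 mm. Treat welds as unit-width lines.
Polar moment about centroid: J = 2[d³/12 + d(b/2)²] = 2[165³/12 + 165×90²] = 3422000 mm³.
Direct shear f_v = P/L_w = 118×10³ / 330 = 357.6 N/mm (vertical).
Torsion M = P·e = 118×10³ × 325 = 38350000 N·mm.
Critical point at (x, y) = (90, 82.5) from centroid. f_tx = M·y/J = 924.7 N/mm; f_ty = M·x/J = 1009 N/mm.
Resultant f_max = √[f_tx² + (f_v + f_ty)²] = √[924.7² + (357.6 + 1009)²] = 1650 N/mm.
Capacity per unit length: φr_n = 0.75 × 0.6 × 550 × (0.707 × 8) = 1400 N/mm.
1650 > 1400 → NOT adequate.

f_max ≈ 1650 N/mm; NOT adequate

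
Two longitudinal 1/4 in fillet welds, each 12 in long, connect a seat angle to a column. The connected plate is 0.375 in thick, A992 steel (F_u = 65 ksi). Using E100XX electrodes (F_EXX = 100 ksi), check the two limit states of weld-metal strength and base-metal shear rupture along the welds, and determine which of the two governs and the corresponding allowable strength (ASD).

t_e = 0.707 × 0.25 = 0.1767 in; L = 24 in.
Weld metal: R_n/Ω = (1/2.0) × 0.6 × 100 × 0.1767 × 24 = 127.3 kips.
Base metal (shear rupture): R_n/Ω = (1/2.0) × 0.6 × 65 × 0.375 × 24 = 175.5 kips.
Governing: weld metal.

R_n/Ω ≈ 127 kips (weld metal governs)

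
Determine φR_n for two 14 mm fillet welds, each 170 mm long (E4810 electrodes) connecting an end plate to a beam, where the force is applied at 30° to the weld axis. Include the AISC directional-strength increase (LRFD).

E48XX → F_EXX = 480 MPa.
t_e = 0.707 × 14 = 9.898 mm; A_we = 9.898 × 340 = 3365 mm².
Directional factor: 1.0 + 0.5 sin^1.5(30°) = 1.177.
F_nw = 0.6 × 480 × 1.177 = 338.9 MPa.
φR_n = 0.75 × 338.9 × 3365 × 10⁻³ = 855.4 kN.

φR_n ≈ 855 kN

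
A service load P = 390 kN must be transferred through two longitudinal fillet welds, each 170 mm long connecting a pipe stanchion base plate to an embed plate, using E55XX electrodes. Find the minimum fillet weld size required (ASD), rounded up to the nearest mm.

E55XX → F_EXX = 550 MPa.
Total weld length L = 340 mm.
Required throat t_e = P × Ω / (0.6 F_EXX × L) = 390 × 2.0 / (0.6 × 550 × 340 × 10⁻³) = 6.952 mm.
Required leg w = t_e / 0.707 = 9.833 mm → use 10 mm.

w = 10 mm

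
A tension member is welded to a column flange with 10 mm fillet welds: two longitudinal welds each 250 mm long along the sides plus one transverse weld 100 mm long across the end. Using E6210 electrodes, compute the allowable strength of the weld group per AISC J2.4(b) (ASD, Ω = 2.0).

R_n/Ω ≈ 789 kN

E62XX → F_EXX = 620 MPa.
t_e = 0.707 × 10 = 7.07 mm.
R_nwl = 0.6 × 620 × 7.07 × 500 × 10⁻³ = 1315 kN (longitudinal, 2 welds).
R_nwt = 0.6 × 620 × 7.07 × 100 × 10⁻³ = 263 kN (transverse, base value).
(i) R_nwl + R_nwt = 1578 kN; (ii) 0.85 R_nwl + 1.5 R_nwt = 1512 kN.
R_n = max = 1578 kN [governs: (i)]; R_n/Ω = 789 kN.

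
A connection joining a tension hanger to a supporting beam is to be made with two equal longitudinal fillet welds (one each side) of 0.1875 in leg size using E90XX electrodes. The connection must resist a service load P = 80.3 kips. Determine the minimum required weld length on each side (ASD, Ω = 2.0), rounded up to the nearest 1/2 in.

E90XX → F_EXX = 90 ksi.
Throat t_e = 0.707 × 0.1875 = 0.1326 in.
r_n/Ω = (0.6 × 90 × 0.1326) / 2.0 = 3.579 kip/in.
L_req = P / (r_n/Ω) = 80.3 / 3.579 = 22.44 in total.
Per side: 22.44 / 2 = 11.22 in.
Round up → use L = 11.5 in on each side.

L = 11.5 in on each side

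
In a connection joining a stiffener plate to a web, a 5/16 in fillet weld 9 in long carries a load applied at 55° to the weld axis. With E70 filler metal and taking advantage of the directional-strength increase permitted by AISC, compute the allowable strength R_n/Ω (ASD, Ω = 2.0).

R_n/Ω ≈ 57.2 kips

E70XX → F_EXX = 70 ksi.
t_e = 0.707 × 0.3125 = 0.2209 in; A_we = 0.2209 × 9 = 1.988 in².
Directional factor: 1.0 + 0.5 sin^1.5(55°) = 1.371.
F_nw = 0.6 × 70 × 1.371 = 57.57 ksi.
R_n/Ω = (57.57 × 1.988) / 2.0 = 57.24 kips.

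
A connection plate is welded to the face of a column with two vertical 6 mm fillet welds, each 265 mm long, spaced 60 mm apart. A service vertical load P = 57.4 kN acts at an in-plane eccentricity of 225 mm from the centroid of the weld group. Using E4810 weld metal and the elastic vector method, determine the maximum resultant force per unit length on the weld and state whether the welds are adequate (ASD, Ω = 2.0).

E48XX → F_EXX = 480 MPa.
Total weld length L_w = 530 mm. Treat welds as unit-width lines.
Polar moment about centroid: J = 2[d³/12 + d(b/2)²] = 2[265³/12 + 265×30²] = 3579000 mm³.
Direct shear f_v = P/L_w = 57.4×10³ / 530 = 108.3 N/mm (vertical).
Torsion M = P·e = 57.4×10³ × 225 = 12915000 N·mm.
Critical point at (x, y) = (30, 132.5) from centroid. f_tx = M·y/J = 478.2 N/mm; f_ty = M·x/J = 108.3 N/mm.
Resultant f_max = √[f_tx² + (f_v + f_ty)²] = √[478.2² + (108.3 + 108.3)²] = 524.9 N/mm.
Capacity per unit length: r_n/Ω = (1/2.0) × 0.6 × 480 × (0.707 × 6) = 610.8 N/mm.
524.9 ≤ 610.8 → adequate.

f_max ≈ 525 N/mm; adequate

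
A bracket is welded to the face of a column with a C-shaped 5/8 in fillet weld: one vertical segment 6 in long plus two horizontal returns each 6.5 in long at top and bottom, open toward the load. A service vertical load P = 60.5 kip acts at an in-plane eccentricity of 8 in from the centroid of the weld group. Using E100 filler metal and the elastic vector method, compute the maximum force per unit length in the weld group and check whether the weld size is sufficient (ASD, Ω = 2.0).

f_max ≈ 14 kip/in; NOT adequate

E100XX → F_EXX = 100 ksi.
Total weld length L_w = 19 in. Treat welds as unit-width lines.
Centroid: x̄ = 2×6.5×3.25 / 19 = 2.224 in from the vertical weld.
Polar moment about centroid: J = I_x + I_y = [6³/12 + 2×6.5×3²] + [6×2.224² + 2(6.5³/12 + 6.5×1.026²)] = 224.1 in³.
Direct shear f_v = P/L_w = 60.5 / 19 = 3.184 kip/in (vertical).
Torsion M = P·e = 60.5 × 8 = 484 kip·in.
Critical point at (x, y) = (4.276, 3) from centroid. f_tx = M·y/J = 6.478 kip/in; f_ty = M·x/J = 9.234 kip/in.
Resultant f_max = √[f_tx² + (f_v + f_ty)²] = √[6.478² + (3.184 + 9.234)²] = 14.01 kip/in.
Capacity per unit length: r_n/Ω = (1/2.0) × 0.6 × 100 × (0.707 × 0.625) = 13.26 kip/in.
14.01 > 13.26 → NOT adequate.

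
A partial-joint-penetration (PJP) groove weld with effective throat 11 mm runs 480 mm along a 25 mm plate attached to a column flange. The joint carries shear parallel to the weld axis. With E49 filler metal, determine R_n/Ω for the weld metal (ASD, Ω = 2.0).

R_n/Ω ≈ 776 kN

E49XX → F_EXX = 490 MPa.
Effective throat (given) t_e = 11 mm.
A_we = 11 × 480 = 5280 mm².
F_nw = 0.6 F_EXX = 294 MPa.
R_n/Ω = (294 × 5280) / 2.0 × 10⁻³ = 776.2 kN.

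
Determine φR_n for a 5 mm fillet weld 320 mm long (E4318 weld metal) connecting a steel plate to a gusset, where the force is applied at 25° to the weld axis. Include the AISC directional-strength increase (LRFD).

E43XX → F_EXX = 430 MPa.
t_e = 0.707 × 5 = 3.535 mm; A_we = 3.535 × 320 = 1131 mm².
Directional factor: 1.0 + 0.5 sin^1.5(25°) = 1.137.
F_nw = 0.6 × 430 × 1.137 = 293.4 MPa.
φR_n = 0.75 × 293.4 × 1131 × 10⁻³ = 249 kN.

φR_n ≈ 249 kN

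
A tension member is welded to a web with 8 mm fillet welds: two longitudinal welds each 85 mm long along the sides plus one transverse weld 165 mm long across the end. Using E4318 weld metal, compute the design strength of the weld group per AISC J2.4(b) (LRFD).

φR_n ≈ 429 kN

E43XX → F_EXX = 430 MPa.
t_e = 0.707 × 8 = 5.656 mm.
R_nwl = 0.6 × 430 × 5.656 × 170 × 10⁻³ = 248.1 kN (longitudinal, 2 welds).
R_nwt = 0.6 × 430 × 5.656 × 165 × 10⁻³ = 240.8 kN (transverse, base value).
(i) R_nwl + R_nwt = 488.8 kN; (ii) 0.85 R_nwl + 1.5 R_nwt = 572 kN.
R_n = max = 572 kN [governs: (ii)]; φR_n = 429 kN.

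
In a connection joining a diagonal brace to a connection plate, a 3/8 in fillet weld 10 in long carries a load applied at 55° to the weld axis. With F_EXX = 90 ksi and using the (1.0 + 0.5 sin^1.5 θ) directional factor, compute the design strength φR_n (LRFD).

t_e = 0.707 × 0.375 = 0.2651 in; A_we = 0.2651 × 10 = 2.651 in².
Directional factor: 1.0 + 0.5 sin^1.5(55°) = 1.371.
F_nw = 0.6 × 90 × 1.371 = 74.02 ksi.
φR_n = 0.75 × 74.02 × 2.651 = 147.2 kips.

φR_n ≈ 147 kips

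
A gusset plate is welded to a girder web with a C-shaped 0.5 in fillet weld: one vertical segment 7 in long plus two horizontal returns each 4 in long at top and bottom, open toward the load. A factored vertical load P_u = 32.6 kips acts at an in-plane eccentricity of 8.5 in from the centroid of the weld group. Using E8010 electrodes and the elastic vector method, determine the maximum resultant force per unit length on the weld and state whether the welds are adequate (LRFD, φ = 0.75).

f_max ≈ 9.85 kip/in; adequate

E80XX → F_EXX = 80 ksi.
Total weld length L_w = 15 in. Treat welds as unit-width lines.
Centroid: x̄ = 2×4×2 / 15 = 1.067 in from the vertical weld.
Polar moment about centroid: J = I_x + I_y = [7³/12 + 2×4×3.5²] + [7×1.067² + 2(4³/12 + 4×0.9333²)] = 152.2 in³.
Direct shear f_v = P/L_w = 32.6 / 15 = 2.173 kip/in (vertical).
Torsion M = P·e = 32.6 × 8.5 = 277.1 kip·in.
Critical point at (x, y) = (2.933, 3.5) from centroid. f_tx = M·y/J = 6.373 kip/in; f_ty = M·x/J = 5.341 kip/in.
Resultant f_max = √[f_tx² + (f_v + f_ty)²] = √[6.373² + (2.173 + 5.341)²] = 9.853 kip/in.
Capacity per unit length: φr_n = 0.75 × 0.6 × 80 × (0.707 × 0.5) = 12.73 kip/in.
9.853 ≤ 12.73 → adequate.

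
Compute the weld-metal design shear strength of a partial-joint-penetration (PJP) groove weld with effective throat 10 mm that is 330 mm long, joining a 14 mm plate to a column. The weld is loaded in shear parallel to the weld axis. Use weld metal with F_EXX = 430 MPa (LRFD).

Effective throat (given) t_e = 10 mm.
A_we = 10 × 330 = 3300 mm².
F_nw = 0.6 F_EXX = 258 MPa.
φR_n = 0.75 × 258 × 3300 × 10⁻³ = 638.5 kN.

φR_n ≈ 639 kN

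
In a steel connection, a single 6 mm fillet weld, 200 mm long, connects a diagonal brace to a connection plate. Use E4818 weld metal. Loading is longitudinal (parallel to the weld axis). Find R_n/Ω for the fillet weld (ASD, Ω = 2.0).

R_n/Ω ≈ 122 kN

E48XX → F_EXX = 480 MPa.
Effective throat t_e = 0.707 × 6 = 4.242 mm.
Total length L = 200 mm; A_we = 4.242 × 200 = 848.4 mm².
F_nw = 0.6 F_EXX = 0.6 × 480 = 288 MPa.
R_n = 288 × 848.4 × 10⁻³ = 244.3 kN; R_n/Ω = 244.3/2.0 = 122.2 kN.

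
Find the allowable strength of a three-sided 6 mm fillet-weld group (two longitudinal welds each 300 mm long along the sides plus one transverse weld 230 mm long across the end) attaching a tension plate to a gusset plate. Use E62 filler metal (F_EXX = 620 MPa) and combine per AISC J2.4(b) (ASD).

R_n/Ω ≈ 675 kN

t_e = 0.707 × 6 = 4.242 mm.
R_nwl = 0.6 × 620 × 4.242 × 600 × 10⁻³ = 946.8 kN (longitudinal, 2 welds).
R_nwt = 0.6 × 620 × 4.242 × 230 × 10⁻³ = 362.9 kN (transverse, base value).
(i) R_nwl + R_nwt = 1310 kN; (ii) 0.85 R_nwl + 1.5 R_nwt = 1349 kN.
R_n = max = 1349 kN [governs: (ii)]; R_n/Ω = 674.6 kN.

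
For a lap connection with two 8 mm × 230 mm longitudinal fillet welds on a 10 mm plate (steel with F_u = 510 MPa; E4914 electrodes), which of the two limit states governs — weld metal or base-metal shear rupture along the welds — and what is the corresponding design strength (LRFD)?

E49XX → F_EXX = 490 MPa.
t_e = 0.707 × 8 = 5.656 mm; L = 460 mm.
Weld metal: φR_n = 0.75 × 0.6 × 490 × 5.656 × 460 × 10⁻³ = 573.7 kN.
Base metal (shear rupture): φR_n = 0.75 × 0.6 × 510 × 10 × 460 × 10⁻³ = 1056 kN.
Governing: weld metal.

φR_n ≈ 574 kN (weld metal governs)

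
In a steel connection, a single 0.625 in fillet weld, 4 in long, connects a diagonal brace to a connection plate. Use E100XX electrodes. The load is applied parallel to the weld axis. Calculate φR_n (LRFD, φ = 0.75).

E100XX → F_EXX = 100 ksi.
Effective throat t_e = 0.707 × 0.625 = 0.4419 in.
Total length L = 4 in; A_we = 0.4419 × 4 = 1.767 in².
F_nw = 0.6 F_EXX = 0.6 × 100 = 60 ksi.
φR_n = 0.75 × 60 × 1.767 = 79.54 kips.

φR_n ≈ 79.5 kips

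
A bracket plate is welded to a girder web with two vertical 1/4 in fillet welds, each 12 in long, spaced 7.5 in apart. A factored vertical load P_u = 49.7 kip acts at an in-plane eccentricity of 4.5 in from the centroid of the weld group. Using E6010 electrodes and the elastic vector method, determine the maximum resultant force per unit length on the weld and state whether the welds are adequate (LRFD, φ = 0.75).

f_max ≈ 4.03 kip/in; adequate

E60XX → F_EXX = 60 ksi.
Total weld length L_w = 24 in. Treat welds as unit-width lines.
Polar moment about centroid: J = 2[d³/12 + d(b/2)²] = 2[12³/12 + 12×3.75²] = 625.5 in³.
Direct shear f_v = P/L_w = 49.7 / 24 = 2.071 kip/in (vertical).
Torsion M = P·e = 49.7 × 4.5 = 223.65 kip·in.
Critical point at (x, y) = (3.75, 6) from centroid. f_tx = M·y/J = 2.145 kip/in; f_ty = M·x/J = 1.341 kip/in.
Resultant f_max = √[f_tx² + (f_v + f_ty)²] = √[2.145² + (2.071 + 1.341)²] = 4.03 kip/in.
Capacity per unit length: φr_n = 0.75 × 0.6 × 60 × (0.707 × 0.25) = 4.772 kip/in.
4.03 ≤ 4.772 → adequate.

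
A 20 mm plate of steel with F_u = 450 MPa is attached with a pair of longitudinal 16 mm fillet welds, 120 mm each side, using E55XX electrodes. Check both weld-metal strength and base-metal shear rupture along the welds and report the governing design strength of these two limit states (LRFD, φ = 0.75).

φR_n ≈ 672 kN (weld metal governs)

E55XX → F_EXX = 550 MPa.
t_e = 0.707 × 16 = 11.31 mm; L = 240 mm.
Weld metal: φR_n = 0.75 × 0.6 × 550 × 11.31 × 240 × 10⁻³ = 671.9 kN.
Base metal (shear rupture): φR_n = 0.75 × 0.6 × 450 × 20 × 240 × 10⁻³ = 972 kN.
Governing: weld metal.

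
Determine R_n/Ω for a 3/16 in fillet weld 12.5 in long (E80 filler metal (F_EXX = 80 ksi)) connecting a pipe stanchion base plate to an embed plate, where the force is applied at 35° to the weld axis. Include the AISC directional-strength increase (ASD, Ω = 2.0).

R_n/Ω ≈ 48.4 kips

t_e = 0.707 × 0.1875 = 0.1326 in; A_we = 0.1326 × 12.5 = 1.657 in².
Directional factor: 1.0 + 0.5 sin^1.5(35°) = 1.217.
F_nw = 0.6 × 80 × 1.217 = 58.43 ksi.
R_n/Ω = (58.43 × 1.657) / 2.0 = 48.41 kips.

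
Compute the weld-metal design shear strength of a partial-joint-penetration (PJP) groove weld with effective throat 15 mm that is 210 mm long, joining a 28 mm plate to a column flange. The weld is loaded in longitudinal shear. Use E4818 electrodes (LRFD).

φR_n ≈ 680 kN

E48XX → F_EXX = 480 MPa.
Effective throat (given) t_e = 15 mm.
A_we = 15 × 210 = 3150 mm².
F_nw = 0.6 F_EXX = 288 MPa.
φR_n = 0.75 × 288 × 3150 × 10⁻³ = 680.4 kN.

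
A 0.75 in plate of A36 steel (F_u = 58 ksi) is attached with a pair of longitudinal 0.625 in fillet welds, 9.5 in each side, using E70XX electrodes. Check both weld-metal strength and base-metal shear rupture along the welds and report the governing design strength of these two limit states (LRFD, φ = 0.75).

φR_n ≈ 264 kips (weld metal governs)

E70XX → F_EXX = 70 ksi.
t_e = 0.707 × 0.625 = 0.4419 in; L = 19 in.
Weld metal: φR_n = 0.75 × 0.6 × 70 × 0.4419 × 19 = 264.5 kips.
Base metal (shear rupture): φR_n = 0.75 × 0.6 × 58 × 0.75 × 19 = 371.9 kips.
Governing: weld metal.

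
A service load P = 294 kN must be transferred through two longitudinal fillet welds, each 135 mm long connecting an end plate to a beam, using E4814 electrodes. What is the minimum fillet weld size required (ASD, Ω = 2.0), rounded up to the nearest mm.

E48XX → F_EXX = 480 MPa.
Total weld length L = 270 mm.
Required throat t_e = P × Ω / (0.6 F_EXX × L) = 294 × 2.0 / (0.6 × 480 × 270 × 10⁻³) = 7.562 mm.
Required leg w = t_e / 0.707 = 10.7 mm → use 11 mm.

w = 11 mm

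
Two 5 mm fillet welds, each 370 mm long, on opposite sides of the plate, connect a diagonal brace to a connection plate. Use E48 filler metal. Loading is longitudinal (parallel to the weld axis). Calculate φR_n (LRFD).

E48XX → F_EXX = 480 MPa.
Effective throat t_e = 0.707 × 5 = 3.535 mm.
Total length L = 740 mm; A_we = 3.535 × 740 = 2616 mm².
F_nw = 0.6 F_EXX = 0.6 × 480 = 288 MPa.
φR_n = 0.75 × 288 × 2616 × 10⁻³ = 565 kN.

φR_n ≈ 565 kN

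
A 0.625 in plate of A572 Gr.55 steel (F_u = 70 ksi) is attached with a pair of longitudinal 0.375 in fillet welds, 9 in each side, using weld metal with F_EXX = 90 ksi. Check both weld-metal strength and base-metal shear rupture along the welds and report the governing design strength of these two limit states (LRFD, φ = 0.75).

φR_n ≈ 193 kip (weld metal governs)

t_e = 0.707 × 0.375 = 0.2651 in; L = 18 in.
Weld metal: φR_n = 0.75 × 0.6 × 90 × 0.2651 × 18 = 193.3 kip.
Base metal (shear rupture): φR_n = 0.75 × 0.6 × 70 × 0.625 × 18 = 354.4 kip.
Governing: weld metal.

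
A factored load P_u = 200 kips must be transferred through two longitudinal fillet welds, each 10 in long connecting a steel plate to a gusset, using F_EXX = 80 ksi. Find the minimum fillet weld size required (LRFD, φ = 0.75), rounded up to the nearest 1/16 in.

w = 7/16 in

Total weld length L = 20 in.
Required throat t_e = P_u / (φ × 0.6 F_EXX × L) = 200 / (0.75 × 0.6 × 80 × 20) = 0.2778 in.
Required leg w = t_e / 0.707 = 0.3929 in → use 7/16 in.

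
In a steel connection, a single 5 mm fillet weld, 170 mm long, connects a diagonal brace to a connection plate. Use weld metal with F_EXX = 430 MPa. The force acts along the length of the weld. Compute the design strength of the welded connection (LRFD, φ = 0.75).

Effective throat t_e = 0.707 × 5 = 3.535 mm.
Total length L = 170 mm; A_we = 3.535 × 170 = 600.9 mm².
F_nw = 0.6 F_EXX = 0.6 × 430 = 258 MPa.
φR_n = 0.75 × 258 × 600.9 × 10⁻³ = 116.3 kN.

φR_n ≈ 116 kN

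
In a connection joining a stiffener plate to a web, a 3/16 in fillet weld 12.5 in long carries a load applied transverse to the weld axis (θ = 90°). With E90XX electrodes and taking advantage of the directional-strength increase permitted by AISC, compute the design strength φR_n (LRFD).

φR_n ≈ 101 kips

E90XX → F_EXX = 90 ksi.
t_e = 0.707 × 0.1875 = 0.1326 in; A_we = 0.1326 × 12.5 = 1.657 in².
Directional factor: 1.0 + 0.5 sin^1.5(90°) = 1.5.
F_nw = 0.6 × 90 × 1.5 = 81 ksi.
φR_n = 0.75 × 81 × 1.657 = 100.7 kips.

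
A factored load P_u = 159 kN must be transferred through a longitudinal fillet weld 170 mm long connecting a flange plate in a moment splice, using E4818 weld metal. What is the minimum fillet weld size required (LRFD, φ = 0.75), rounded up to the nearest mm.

w = 7 mm

E48XX → F_EXX = 480 MPa.
Total weld length L = 170 mm.
Required throat t_e = P_u / (φ × 0.6 F_EXX × L) = 159 / (0.75 × 0.6 × 480 × 170 × 10⁻³) = 4.33 mm.
Required leg w = t_e / 0.707 = 6.125 mm → use 7 mm.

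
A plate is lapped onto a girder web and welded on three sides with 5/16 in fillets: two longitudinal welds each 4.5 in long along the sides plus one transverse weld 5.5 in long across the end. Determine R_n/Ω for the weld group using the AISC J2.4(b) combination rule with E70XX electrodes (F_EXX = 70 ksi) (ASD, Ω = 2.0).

t_e = 0.707 × 0.3125 = 0.2209 in.
R_nwl = 0.6 × 70 × 0.2209 × 9 = 83.51 kip (longitudinal, 2 welds).
R_nwt = 0.6 × 70 × 0.2209 × 5.5 = 51.04 kip (transverse, base value).
(i) R_nwl + R_nwt = 134.6 kip; (ii) 0.85 R_nwl + 1.5 R_nwt = 147.5 kip.
R_n = max = 147.5 kip [governs: (ii)]; R_n/Ω = 73.77 kip.

R_n/Ω ≈ 73.8 kip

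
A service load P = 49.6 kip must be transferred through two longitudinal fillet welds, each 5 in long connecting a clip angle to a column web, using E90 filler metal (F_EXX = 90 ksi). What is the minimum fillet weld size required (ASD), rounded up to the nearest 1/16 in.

w = 5/16 in

Total weld length L = 10 in.
Required throat t_e = P × Ω / (0.6 F_EXX × L) = 49.6 × 2.0 / (0.6 × 90 × 10) = 0.1837 in.
Required leg w = t_e / 0.707 = 0.2598 in → use 5/16 in.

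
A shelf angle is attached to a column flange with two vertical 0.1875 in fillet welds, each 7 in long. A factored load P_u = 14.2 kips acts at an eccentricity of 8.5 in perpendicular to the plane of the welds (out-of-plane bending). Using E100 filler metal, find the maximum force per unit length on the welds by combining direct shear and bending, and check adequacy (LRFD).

f_max ≈ 7.46 kip/in; NOT adequate

E100XX → F_EXX = 100 ksi.
L_w = 2 × 7 = 14 in; section modulus (unit throat) S = 2 × L²/6 = 16.33 in².
Direct shear f_v = P/L_w = 14.2/14 = 1.014 kip/in.
Moment M = P × e = 14.2 × 8.5 = 120.7 kip·in; bending f_b = M/S = 7.39 kip/in.
f_max = √(f_v² + f_b²) = √(1.014² + 7.39²) = 7.459 kip/in.
φr_n = 0.75 × 0.6 × 100 × (0.707 × 0.1875) = 5.965 kip/in → NOT adequate.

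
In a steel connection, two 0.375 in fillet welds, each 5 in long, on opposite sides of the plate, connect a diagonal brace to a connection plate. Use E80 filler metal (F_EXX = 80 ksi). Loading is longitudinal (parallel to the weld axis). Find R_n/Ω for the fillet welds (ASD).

Effective throat t_e = 0.707 × 0.375 = 0.2651 in.
Total length L = 10 in; A_we = 0.2651 × 10 = 2.651 in².
F_nw = 0.6 F_EXX = 0.6 × 80 = 48 ksi.
R_n = 48 × 2.651 = 127.3 kip; R_n/Ω = 127.3/2.0 = 63.63 kip.

R_n/Ω ≈ 63.6 kip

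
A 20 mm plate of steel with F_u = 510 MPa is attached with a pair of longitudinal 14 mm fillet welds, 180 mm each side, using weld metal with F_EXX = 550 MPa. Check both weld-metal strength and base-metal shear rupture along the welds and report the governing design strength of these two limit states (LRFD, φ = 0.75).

t_e = 0.707 × 14 = 9.898 mm; L = 360 mm.
Weld metal: φR_n = 0.75 × 0.6 × 550 × 9.898 × 360 × 10⁻³ = 881.9 kN.
Base metal (shear rupture): φR_n = 0.75 × 0.6 × 510 × 20 × 360 × 10⁻³ = 1652 kN.
Governing: weld metal.

φR_n ≈ 882 kN (weld metal governs)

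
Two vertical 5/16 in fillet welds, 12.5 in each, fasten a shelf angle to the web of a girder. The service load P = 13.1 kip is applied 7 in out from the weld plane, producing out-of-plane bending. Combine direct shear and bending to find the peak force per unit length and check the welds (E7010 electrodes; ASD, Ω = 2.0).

E70XX → F_EXX = 70 ksi.
L_w = 2 × 12.5 = 25 in; section modulus (unit throat) S = 2 × L²/6 = 52.08 in².
Direct shear f_v = P/L_w = 13.1/25 = 0.524 kip/in.
Moment M = P × e = 13.1 × 7 = 91.7 kip·in; bending f_b = M/S = 1.761 kip/in.
f_max = √(f_v² + f_b²) = √(0.524² + 1.761²) = 1.837 kip/in.
r_n/Ω = (1/2.0) × 0.6 × 70 × (0.707 × 0.3125) = 4.64 kip/in → adequate.

f_max ≈ 1.84 kip/in; adequate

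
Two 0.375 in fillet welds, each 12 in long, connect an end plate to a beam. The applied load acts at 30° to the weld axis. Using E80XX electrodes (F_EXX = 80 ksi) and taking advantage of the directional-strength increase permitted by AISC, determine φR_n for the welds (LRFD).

t_e = 0.707 × 0.375 = 0.2651 in; A_we = 0.2651 × 24 = 6.363 in².
Directional factor: 1.0 + 0.5 sin^1.5(30°) = 1.177.
F_nw = 0.6 × 80 × 1.177 = 56.49 ksi.
φR_n = 0.75 × 56.49 × 6.363 = 269.6 kips.

φR_n ≈ 270 kips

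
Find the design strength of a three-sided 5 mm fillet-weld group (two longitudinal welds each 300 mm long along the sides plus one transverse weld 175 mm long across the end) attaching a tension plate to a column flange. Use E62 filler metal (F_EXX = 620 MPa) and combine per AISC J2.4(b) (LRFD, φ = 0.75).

t_e = 0.707 × 5 = 3.535 mm.
R_nwl = 0.6 × 620 × 3.535 × 600 × 10⁻³ = 789 kN (longitudinal, 2 welds).
R_nwt = 0.6 × 620 × 3.535 × 175 × 10⁻³ = 230.1 kN (transverse, base value).
(i) R_nwl + R_nwt = 1019 kN; (ii) 0.85 R_nwl + 1.5 R_nwt = 1016 kN.
R_n = max = 1019 kN [governs: (i)]; φR_n = 764.4 kN.

φR_n ≈ 764 kN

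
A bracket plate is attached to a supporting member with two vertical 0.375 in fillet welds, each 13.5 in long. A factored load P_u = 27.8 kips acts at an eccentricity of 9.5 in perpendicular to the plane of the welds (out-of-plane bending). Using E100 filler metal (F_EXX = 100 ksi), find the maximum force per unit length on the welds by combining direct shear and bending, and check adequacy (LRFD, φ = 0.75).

L_w = 2 × 13.5 = 27 in; section modulus (unit throat) S = 2 × L²/6 = 60.75 in².
Direct shear f_v = P/L_w = 27.8/27 = 1.03 kip/in.
Moment M = P × e = 27.8 × 9.5 = 264.1 kip·in; bending f_b = M/S = 4.347 kip/in.
f_max = √(f_v² + f_b²) = √(1.03² + 4.347²) = 4.468 kip/in.
φr_n = 0.75 × 0.6 × 100 × (0.707 × 0.375) = 11.93 kip/in → adequate.

f_max ≈ 4.47 kip/in; adequate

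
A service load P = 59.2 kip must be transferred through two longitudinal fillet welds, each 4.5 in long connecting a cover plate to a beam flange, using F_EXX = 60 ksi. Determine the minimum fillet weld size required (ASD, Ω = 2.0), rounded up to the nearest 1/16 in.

w = 9/16 in

Total weld length L = 9 in.
Required throat t_e = P × Ω / (0.6 F_EXX × L) = 59.2 × 2.0 / (0.6 × 60 × 9) = 0.3654 in.
Required leg w = t_e / 0.707 = 0.5169 in → use 9/16 in.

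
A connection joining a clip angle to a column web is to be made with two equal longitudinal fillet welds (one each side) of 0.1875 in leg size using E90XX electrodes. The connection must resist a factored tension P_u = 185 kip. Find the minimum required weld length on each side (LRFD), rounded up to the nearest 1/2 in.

L = 17.5 in on each side

E90XX → F_EXX = 90 ksi.
Throat t_e = 0.707 × 0.1875 = 0.1326 in.
φr_n = 0.75 × 0.6 × 90 × 0.1326 = 5.369 kip/in.
L_req = P_u / φr_n = 185 / 5.369 = 34.46 in total.
Per side: 34.46 / 2 = 17.23 in.
Round up → use L = 17.5 in on each side.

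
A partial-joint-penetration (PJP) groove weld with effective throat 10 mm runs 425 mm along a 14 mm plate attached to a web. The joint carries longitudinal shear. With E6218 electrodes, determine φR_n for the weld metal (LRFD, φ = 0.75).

E62XX → F_EXX = 620 MPa.
Effective throat (given) t_e = 10 mm.
A_we = 10 × 425 = 4250 mm².
F_nw = 0.6 F_EXX = 372 MPa.
φR_n = 0.75 × 372 × 4250 × 10⁻³ = 1186 kN.

φR_n ≈ 1190 kN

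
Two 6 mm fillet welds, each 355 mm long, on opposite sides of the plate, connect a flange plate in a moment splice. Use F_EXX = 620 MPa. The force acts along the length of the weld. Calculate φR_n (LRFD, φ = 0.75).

Effective throat t_e = 0.707 × 6 = 4.242 mm.
Total length L = 710 mm; A_we = 4.242 × 710 = 3012 mm².
F_nw = 0.6 F_EXX = 0.6 × 620 = 372 MPa.
φR_n = 0.75 × 372 × 3012 × 10⁻³ = 840.3 kN.

φR_n ≈ 840 kN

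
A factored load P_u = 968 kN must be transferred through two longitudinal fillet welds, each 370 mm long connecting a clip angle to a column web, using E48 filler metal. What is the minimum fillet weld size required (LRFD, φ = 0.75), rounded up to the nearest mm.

w = 9 mm

E48XX → F_EXX = 480 MPa.
Total weld length L = 740 mm.
Required throat t_e = P_u / (φ × 0.6 F_EXX × L) = 968 / (0.75 × 0.6 × 480 × 740 × 10⁻³) = 6.056 mm.
Required leg w = t_e / 0.707 = 8.566 mm → use 9 mm.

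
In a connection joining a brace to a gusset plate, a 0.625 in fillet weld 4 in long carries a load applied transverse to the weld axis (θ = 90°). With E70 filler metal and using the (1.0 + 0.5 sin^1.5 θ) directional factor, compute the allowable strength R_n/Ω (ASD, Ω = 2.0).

R_n/Ω ≈ 55.7 kip

E70XX → F_EXX = 70 ksi.
t_e = 0.707 × 0.625 = 0.4419 in; A_we = 0.4419 × 4 = 1.767 in².
Directional factor: 1.0 + 0.5 sin^1.5(90°) = 1.5.
F_nw = 0.6 × 70 × 1.5 = 63 ksi.
R_n/Ω = (63 × 1.767) / 2.0 = 55.68 kip.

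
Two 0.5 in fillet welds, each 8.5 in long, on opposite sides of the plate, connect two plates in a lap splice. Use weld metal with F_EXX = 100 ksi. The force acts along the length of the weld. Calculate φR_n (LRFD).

φR_n ≈ 270 kip

Effective throat t_e = 0.707 × 0.5 = 0.3535 in.
Total length L = 17 in; A_we = 0.3535 × 17 = 6.01 in².
F_nw = 0.6 F_EXX = 0.6 × 100 = 60 ksi.
φR_n = 0.75 × 60 × 6.01 = 270.4 kip.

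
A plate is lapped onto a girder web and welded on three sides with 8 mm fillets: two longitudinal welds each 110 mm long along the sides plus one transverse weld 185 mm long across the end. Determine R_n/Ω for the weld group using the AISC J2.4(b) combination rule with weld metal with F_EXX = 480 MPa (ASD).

t_e = 0.707 × 8 = 5.656 mm.
R_nwl = 0.6 × 480 × 5.656 × 220 × 10⁻³ = 358.4 kN (longitudinal, 2 welds).
R_nwt = 0.6 × 480 × 5.656 × 185 × 10⁻³ = 301.4 kN (transverse, base value).
(i) R_nwl + R_nwt = 659.7 kN; (ii) 0.85 R_nwl + 1.5 R_nwt = 756.6 kN.
R_n = max = 756.6 kN [governs: (ii)]; R_n/Ω = 378.3 kN.

R_n/Ω ≈ 378 kN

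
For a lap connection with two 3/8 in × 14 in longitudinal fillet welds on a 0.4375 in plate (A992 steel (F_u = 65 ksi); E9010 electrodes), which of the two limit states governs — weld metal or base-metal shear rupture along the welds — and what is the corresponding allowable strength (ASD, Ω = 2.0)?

R_n/Ω ≈ 200 kip (weld metal governs)

E90XX → F_EXX = 90 ksi.
t_e = 0.707 × 0.375 = 0.2651 in; L = 28 in.
Weld metal: R_n/Ω = (1/2.0) × 0.6 × 90 × 0.2651 × 28 = 200.4 kip.
Base metal (shear rupture): R_n/Ω = (1/2.0) × 0.6 × 65 × 0.4375 × 28 = 238.9 kip.
Governing: weld metal.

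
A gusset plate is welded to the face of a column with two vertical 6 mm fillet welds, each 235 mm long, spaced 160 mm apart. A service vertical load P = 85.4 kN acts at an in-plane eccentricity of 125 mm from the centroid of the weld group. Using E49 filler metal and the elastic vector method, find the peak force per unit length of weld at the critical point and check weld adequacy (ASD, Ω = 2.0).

f_max ≈ 423 N/mm; adequate

E49XX → F_EXX = 490 MPa.
Total weld length L_w = 470 mm. Treat welds as unit-width lines.
Polar moment about centroid: J = 2[d³/12 + d(b/2)²] = 2[235³/12 + 235×80²] = 5171000 mm³.
Direct shear f_v = P/L_w = 85.4×10³ / 470 = 181.7 N/mm (vertical).
Torsion M = P·e = 85.4×10³ × 125 = 10675000 N·mm.
Critical point at (x, y) = (80, 117.5) from centroid. f_tx = M·y/J = 242.6 N/mm; f_ty = M·x/J = 165.2 N/mm.
Resultant f_max = √[f_tx² + (f_v + f_ty)²] = √[242.6² + (181.7 + 165.2)²] = 423.3 N/mm.
Capacity per unit length: r_n/Ω = (1/2.0) × 0.6 × 490 × (0.707 × 6) = 623.6 N/mm.
423.3 ≤ 623.6 → adequate.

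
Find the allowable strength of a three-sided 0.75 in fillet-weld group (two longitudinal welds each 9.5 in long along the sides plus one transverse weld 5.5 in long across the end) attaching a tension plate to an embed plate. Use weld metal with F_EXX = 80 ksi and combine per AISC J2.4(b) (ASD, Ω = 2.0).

t_e = 0.707 × 0.75 = 0.5302 in.
R_nwl = 0.6 × 80 × 0.5302 × 19 = 483.6 kips (longitudinal, 2 welds).
R_nwt = 0.6 × 80 × 0.5302 × 5.5 = 140 kips (transverse, base value).
(i) R_nwl + R_nwt = 623.6 kips; (ii) 0.85 R_nwl + 1.5 R_nwt = 621 kips.
R_n = max = 623.6 kips [governs: (i)]; R_n/Ω = 311.8 kips.

R_n/Ω ≈ 312 kips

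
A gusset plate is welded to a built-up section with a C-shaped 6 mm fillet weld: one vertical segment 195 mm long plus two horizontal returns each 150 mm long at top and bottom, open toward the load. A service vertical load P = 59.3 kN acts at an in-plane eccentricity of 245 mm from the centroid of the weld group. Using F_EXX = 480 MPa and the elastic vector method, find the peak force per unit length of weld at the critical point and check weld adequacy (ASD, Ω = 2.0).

f_max ≈ 536 N/mm; adequate

Total weld length L_w = 495 mm. Treat welds as unit-width lines.
Centroid: x̄ = 2×150×75 / 495 = 45.45 mm from the vertical weld.
Polar moment about centroid: J = I_x + I_y = [195³/12 + 2×150×97.5²] + [195×45.45² + 2(150³/12 + 150×29.55²)] = 4697000 mm³.
Direct shear f_v = P/L_w = 59.3×10³ / 495 = 119.8 N/mm (vertical).
Torsion M = P·e = 59.3×10³ × 245 = 14528000 N·mm.
Critical point at (x, y) = (104.5, 97.5) from centroid. f_tx = M·y/J = 301.6 N/mm; f_ty = M·x/J = 323.4 N/mm.
Resultant f_max = √[f_tx² + (f_v + f_ty)²] = √[301.6² + (119.8 + 323.4)²] = 536 N/mm.
Capacity per unit length: r_n/Ω = (1/2.0) × 0.6 × 480 × (0.707 × 6) = 610.8 N/mm.
536 ≤ 610.8 → adequate.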